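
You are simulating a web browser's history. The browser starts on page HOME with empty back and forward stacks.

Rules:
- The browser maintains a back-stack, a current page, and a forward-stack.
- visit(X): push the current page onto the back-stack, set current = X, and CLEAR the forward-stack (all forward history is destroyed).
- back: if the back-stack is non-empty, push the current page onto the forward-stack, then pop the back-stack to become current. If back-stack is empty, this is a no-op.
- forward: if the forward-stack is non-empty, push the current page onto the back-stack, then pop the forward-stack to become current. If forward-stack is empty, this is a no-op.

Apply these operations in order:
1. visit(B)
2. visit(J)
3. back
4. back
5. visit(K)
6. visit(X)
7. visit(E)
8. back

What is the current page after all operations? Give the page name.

After 1 (visit(B)): cur=B back=1 fwd=0
After 2 (visit(J)): cur=J back=2 fwd=0
After 3 (back): cur=B back=1 fwd=1
After 4 (back): cur=HOME back=0 fwd=2
After 5 (visit(K)): cur=K back=1 fwd=0
After 6 (visit(X)): cur=X back=2 fwd=0
After 7 (visit(E)): cur=E back=3 fwd=0
After 8 (back): cur=X back=2 fwd=1

Answer: X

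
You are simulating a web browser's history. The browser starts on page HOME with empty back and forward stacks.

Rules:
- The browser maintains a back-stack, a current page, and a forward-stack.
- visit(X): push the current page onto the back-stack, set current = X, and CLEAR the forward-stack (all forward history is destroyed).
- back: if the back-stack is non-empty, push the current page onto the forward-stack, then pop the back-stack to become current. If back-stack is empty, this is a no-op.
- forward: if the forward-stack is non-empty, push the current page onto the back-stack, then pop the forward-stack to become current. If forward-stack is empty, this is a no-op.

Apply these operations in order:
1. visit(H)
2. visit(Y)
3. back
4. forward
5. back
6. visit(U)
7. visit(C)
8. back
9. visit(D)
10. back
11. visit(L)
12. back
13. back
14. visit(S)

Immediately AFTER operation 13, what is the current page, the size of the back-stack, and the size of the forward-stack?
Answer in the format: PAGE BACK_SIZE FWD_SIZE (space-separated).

After 1 (visit(H)): cur=H back=1 fwd=0
After 2 (visit(Y)): cur=Y back=2 fwd=0
After 3 (back): cur=H back=1 fwd=1
After 4 (forward): cur=Y back=2 fwd=0
After 5 (back): cur=H back=1 fwd=1
After 6 (visit(U)): cur=U back=2 fwd=0
After 7 (visit(C)): cur=C back=3 fwd=0
After 8 (back): cur=U back=2 fwd=1
After 9 (visit(D)): cur=D back=3 fwd=0
After 10 (back): cur=U back=2 fwd=1
After 11 (visit(L)): cur=L back=3 fwd=0
After 12 (back): cur=U back=2 fwd=1
After 13 (back): cur=H back=1 fwd=2

H 1 2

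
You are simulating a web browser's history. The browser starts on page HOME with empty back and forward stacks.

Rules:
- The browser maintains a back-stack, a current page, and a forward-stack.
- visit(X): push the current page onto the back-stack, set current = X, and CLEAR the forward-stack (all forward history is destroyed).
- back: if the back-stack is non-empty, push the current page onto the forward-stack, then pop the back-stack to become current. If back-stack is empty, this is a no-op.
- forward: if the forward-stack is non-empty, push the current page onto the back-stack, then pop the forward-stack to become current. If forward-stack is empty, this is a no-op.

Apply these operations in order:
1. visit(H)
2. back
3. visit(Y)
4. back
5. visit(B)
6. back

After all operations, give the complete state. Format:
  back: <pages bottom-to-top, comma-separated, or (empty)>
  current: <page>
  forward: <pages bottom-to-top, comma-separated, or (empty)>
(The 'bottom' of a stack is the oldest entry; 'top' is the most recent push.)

Answer: back: (empty)
current: HOME
forward: B

Derivation:
After 1 (visit(H)): cur=H back=1 fwd=0
After 2 (back): cur=HOME back=0 fwd=1
After 3 (visit(Y)): cur=Y back=1 fwd=0
After 4 (back): cur=HOME back=0 fwd=1
After 5 (visit(B)): cur=B back=1 fwd=0
After 6 (back): cur=HOME back=0 fwd=1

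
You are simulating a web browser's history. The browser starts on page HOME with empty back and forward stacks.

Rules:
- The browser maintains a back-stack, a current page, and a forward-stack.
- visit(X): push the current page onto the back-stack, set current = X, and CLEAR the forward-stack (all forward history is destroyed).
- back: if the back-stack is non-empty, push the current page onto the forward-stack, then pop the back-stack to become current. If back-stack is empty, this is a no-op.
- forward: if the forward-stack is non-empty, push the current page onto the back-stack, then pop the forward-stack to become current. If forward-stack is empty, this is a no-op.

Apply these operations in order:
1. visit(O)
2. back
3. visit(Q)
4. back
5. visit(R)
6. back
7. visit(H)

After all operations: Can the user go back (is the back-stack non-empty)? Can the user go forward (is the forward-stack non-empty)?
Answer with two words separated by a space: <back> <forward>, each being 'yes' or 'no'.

After 1 (visit(O)): cur=O back=1 fwd=0
After 2 (back): cur=HOME back=0 fwd=1
After 3 (visit(Q)): cur=Q back=1 fwd=0
After 4 (back): cur=HOME back=0 fwd=1
After 5 (visit(R)): cur=R back=1 fwd=0
After 6 (back): cur=HOME back=0 fwd=1
After 7 (visit(H)): cur=H back=1 fwd=0

Answer: yes no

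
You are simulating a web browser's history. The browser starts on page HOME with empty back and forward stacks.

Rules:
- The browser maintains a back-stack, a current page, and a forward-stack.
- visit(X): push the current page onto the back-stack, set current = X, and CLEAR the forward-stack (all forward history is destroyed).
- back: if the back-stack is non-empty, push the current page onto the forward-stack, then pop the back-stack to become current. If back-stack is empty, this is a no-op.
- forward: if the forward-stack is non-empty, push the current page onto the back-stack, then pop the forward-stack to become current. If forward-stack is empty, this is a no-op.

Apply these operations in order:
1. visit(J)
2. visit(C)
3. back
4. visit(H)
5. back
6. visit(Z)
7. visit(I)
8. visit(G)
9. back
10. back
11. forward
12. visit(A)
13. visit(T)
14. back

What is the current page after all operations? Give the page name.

After 1 (visit(J)): cur=J back=1 fwd=0
After 2 (visit(C)): cur=C back=2 fwd=0
After 3 (back): cur=J back=1 fwd=1
After 4 (visit(H)): cur=H back=2 fwd=0
After 5 (back): cur=J back=1 fwd=1
After 6 (visit(Z)): cur=Z back=2 fwd=0
After 7 (visit(I)): cur=I back=3 fwd=0
After 8 (visit(G)): cur=G back=4 fwd=0
After 9 (back): cur=I back=3 fwd=1
After 10 (back): cur=Z back=2 fwd=2
After 11 (forward): cur=I back=3 fwd=1
After 12 (visit(A)): cur=A back=4 fwd=0
After 13 (visit(T)): cur=T back=5 fwd=0
After 14 (back): cur=A back=4 fwd=1

Answer: A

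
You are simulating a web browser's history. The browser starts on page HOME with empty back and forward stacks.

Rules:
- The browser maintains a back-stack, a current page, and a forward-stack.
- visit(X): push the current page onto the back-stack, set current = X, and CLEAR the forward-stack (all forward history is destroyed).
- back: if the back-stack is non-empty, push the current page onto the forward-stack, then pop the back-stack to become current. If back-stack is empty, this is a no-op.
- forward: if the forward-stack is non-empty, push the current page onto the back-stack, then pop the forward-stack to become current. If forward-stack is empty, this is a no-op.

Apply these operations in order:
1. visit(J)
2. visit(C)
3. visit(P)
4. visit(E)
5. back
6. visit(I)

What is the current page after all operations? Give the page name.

After 1 (visit(J)): cur=J back=1 fwd=0
After 2 (visit(C)): cur=C back=2 fwd=0
After 3 (visit(P)): cur=P back=3 fwd=0
After 4 (visit(E)): cur=E back=4 fwd=0
After 5 (back): cur=P back=3 fwd=1
After 6 (visit(I)): cur=I back=4 fwd=0

Answer: I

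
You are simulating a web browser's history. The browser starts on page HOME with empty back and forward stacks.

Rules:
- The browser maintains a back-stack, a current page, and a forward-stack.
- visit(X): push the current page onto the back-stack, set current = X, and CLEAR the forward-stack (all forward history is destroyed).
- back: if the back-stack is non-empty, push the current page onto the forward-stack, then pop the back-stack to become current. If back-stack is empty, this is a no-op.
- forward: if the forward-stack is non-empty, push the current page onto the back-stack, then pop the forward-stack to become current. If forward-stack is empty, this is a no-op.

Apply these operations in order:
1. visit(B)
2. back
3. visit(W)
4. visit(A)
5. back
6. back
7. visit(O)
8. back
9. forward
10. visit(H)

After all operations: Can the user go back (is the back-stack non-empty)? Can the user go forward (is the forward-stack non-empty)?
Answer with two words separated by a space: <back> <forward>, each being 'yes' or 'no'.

After 1 (visit(B)): cur=B back=1 fwd=0
After 2 (back): cur=HOME back=0 fwd=1
After 3 (visit(W)): cur=W back=1 fwd=0
After 4 (visit(A)): cur=A back=2 fwd=0
After 5 (back): cur=W back=1 fwd=1
After 6 (back): cur=HOME back=0 fwd=2
After 7 (visit(O)): cur=O back=1 fwd=0
After 8 (back): cur=HOME back=0 fwd=1
After 9 (forward): cur=O back=1 fwd=0
After 10 (visit(H)): cur=H back=2 fwd=0

Answer: yes no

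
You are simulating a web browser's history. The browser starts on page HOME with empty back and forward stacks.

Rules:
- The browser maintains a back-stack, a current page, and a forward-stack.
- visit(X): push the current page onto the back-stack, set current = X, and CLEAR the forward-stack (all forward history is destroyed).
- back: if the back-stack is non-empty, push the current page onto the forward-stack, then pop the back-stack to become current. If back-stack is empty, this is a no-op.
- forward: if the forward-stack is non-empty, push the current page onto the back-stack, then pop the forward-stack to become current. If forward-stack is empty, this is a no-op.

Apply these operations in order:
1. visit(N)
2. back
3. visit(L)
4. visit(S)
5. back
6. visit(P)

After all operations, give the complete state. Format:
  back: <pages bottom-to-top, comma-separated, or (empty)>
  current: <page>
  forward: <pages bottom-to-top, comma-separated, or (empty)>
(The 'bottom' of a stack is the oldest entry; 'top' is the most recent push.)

Answer: back: HOME,L
current: P
forward: (empty)

Derivation:
After 1 (visit(N)): cur=N back=1 fwd=0
After 2 (back): cur=HOME back=0 fwd=1
After 3 (visit(L)): cur=L back=1 fwd=0
After 4 (visit(S)): cur=S back=2 fwd=0
After 5 (back): cur=L back=1 fwd=1
After 6 (visit(P)): cur=P back=2 fwd=0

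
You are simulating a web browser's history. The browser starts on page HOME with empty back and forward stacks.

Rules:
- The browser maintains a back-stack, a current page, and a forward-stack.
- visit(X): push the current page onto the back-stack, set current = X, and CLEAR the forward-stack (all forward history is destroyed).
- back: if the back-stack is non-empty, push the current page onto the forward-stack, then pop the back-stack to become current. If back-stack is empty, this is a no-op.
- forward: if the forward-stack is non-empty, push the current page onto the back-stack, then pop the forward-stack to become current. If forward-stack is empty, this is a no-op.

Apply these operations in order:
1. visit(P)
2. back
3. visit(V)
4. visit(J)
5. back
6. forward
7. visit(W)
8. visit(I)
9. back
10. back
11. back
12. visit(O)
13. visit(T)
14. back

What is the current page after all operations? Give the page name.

Answer: O

Derivation:
After 1 (visit(P)): cur=P back=1 fwd=0
After 2 (back): cur=HOME back=0 fwd=1
After 3 (visit(V)): cur=V back=1 fwd=0
After 4 (visit(J)): cur=J back=2 fwd=0
After 5 (back): cur=V back=1 fwd=1
After 6 (forward): cur=J back=2 fwd=0
After 7 (visit(W)): cur=W back=3 fwd=0
After 8 (visit(I)): cur=I back=4 fwd=0
After 9 (back): cur=W back=3 fwd=1
After 10 (back): cur=J back=2 fwd=2
After 11 (back): cur=V back=1 fwd=3
After 12 (visit(O)): cur=O back=2 fwd=0
After 13 (visit(T)): cur=T back=3 fwd=0
After 14 (back): cur=O back=2 fwd=1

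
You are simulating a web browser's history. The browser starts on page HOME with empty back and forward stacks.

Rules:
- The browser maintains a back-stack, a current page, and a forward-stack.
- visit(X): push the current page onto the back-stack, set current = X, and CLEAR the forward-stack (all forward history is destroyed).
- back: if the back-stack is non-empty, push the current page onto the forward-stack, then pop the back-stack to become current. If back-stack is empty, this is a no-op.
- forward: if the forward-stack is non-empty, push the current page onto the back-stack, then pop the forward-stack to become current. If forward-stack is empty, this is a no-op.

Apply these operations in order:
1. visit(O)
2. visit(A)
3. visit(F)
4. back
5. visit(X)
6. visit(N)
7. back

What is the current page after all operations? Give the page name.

Answer: X

Derivation:
After 1 (visit(O)): cur=O back=1 fwd=0
After 2 (visit(A)): cur=A back=2 fwd=0
After 3 (visit(F)): cur=F back=3 fwd=0
After 4 (back): cur=A back=2 fwd=1
After 5 (visit(X)): cur=X back=3 fwd=0
After 6 (visit(N)): cur=N back=4 fwd=0
After 7 (back): cur=X back=3 fwd=1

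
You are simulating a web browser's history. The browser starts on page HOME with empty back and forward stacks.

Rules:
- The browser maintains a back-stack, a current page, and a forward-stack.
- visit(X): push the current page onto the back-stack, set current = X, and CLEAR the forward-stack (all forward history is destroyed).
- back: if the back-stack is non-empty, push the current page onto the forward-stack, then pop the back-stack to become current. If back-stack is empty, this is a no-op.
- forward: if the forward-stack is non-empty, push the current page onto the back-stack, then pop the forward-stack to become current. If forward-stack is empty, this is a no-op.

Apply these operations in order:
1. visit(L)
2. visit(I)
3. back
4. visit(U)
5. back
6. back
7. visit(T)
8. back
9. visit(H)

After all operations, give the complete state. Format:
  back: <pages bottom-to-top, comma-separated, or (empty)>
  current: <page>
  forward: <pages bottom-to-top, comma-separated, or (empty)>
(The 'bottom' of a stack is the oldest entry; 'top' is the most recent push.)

After 1 (visit(L)): cur=L back=1 fwd=0
After 2 (visit(I)): cur=I back=2 fwd=0
After 3 (back): cur=L back=1 fwd=1
After 4 (visit(U)): cur=U back=2 fwd=0
After 5 (back): cur=L back=1 fwd=1
After 6 (back): cur=HOME back=0 fwd=2
After 7 (visit(T)): cur=T back=1 fwd=0
After 8 (back): cur=HOME back=0 fwd=1
After 9 (visit(H)): cur=H back=1 fwd=0

Answer: back: HOME
current: H
forward: (empty)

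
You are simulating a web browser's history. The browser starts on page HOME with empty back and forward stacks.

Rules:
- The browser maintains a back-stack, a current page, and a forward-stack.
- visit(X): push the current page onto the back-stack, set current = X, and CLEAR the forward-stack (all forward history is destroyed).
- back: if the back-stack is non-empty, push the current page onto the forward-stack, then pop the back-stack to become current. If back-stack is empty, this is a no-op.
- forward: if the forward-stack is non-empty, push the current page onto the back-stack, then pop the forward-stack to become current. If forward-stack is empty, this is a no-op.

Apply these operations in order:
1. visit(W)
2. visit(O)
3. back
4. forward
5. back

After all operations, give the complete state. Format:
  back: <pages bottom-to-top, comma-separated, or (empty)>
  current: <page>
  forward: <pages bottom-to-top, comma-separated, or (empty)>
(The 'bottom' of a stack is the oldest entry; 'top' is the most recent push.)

Answer: back: HOME
current: W
forward: O

Derivation:
After 1 (visit(W)): cur=W back=1 fwd=0
After 2 (visit(O)): cur=O back=2 fwd=0
After 3 (back): cur=W back=1 fwd=1
After 4 (forward): cur=O back=2 fwd=0
After 5 (back): cur=W back=1 fwd=1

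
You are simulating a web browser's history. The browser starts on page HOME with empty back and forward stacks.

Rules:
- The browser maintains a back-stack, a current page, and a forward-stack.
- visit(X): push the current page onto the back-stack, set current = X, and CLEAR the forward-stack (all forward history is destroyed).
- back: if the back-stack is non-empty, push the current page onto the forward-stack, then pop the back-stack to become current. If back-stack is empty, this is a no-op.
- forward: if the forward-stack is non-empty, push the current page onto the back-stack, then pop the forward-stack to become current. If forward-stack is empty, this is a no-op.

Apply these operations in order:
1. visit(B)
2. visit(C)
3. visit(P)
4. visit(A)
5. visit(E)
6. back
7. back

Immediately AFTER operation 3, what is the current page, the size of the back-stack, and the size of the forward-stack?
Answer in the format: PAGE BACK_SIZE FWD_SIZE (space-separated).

After 1 (visit(B)): cur=B back=1 fwd=0
After 2 (visit(C)): cur=C back=2 fwd=0
After 3 (visit(P)): cur=P back=3 fwd=0

P 3 0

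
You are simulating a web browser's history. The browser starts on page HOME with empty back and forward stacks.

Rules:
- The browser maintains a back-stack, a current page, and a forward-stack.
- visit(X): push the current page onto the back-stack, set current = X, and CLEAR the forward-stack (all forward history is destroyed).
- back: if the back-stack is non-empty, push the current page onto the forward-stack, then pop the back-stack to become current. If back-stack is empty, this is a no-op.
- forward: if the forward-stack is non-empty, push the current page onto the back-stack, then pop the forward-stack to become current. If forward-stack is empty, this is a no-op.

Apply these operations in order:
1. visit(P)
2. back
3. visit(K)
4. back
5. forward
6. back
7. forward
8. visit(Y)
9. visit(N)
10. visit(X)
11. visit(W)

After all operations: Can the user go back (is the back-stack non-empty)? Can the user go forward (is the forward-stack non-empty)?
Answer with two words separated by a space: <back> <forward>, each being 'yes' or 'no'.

After 1 (visit(P)): cur=P back=1 fwd=0
After 2 (back): cur=HOME back=0 fwd=1
After 3 (visit(K)): cur=K back=1 fwd=0
After 4 (back): cur=HOME back=0 fwd=1
After 5 (forward): cur=K back=1 fwd=0
After 6 (back): cur=HOME back=0 fwd=1
After 7 (forward): cur=K back=1 fwd=0
After 8 (visit(Y)): cur=Y back=2 fwd=0
After 9 (visit(N)): cur=N back=3 fwd=0
After 10 (visit(X)): cur=X back=4 fwd=0
After 11 (visit(W)): cur=W back=5 fwd=0

Answer: yes no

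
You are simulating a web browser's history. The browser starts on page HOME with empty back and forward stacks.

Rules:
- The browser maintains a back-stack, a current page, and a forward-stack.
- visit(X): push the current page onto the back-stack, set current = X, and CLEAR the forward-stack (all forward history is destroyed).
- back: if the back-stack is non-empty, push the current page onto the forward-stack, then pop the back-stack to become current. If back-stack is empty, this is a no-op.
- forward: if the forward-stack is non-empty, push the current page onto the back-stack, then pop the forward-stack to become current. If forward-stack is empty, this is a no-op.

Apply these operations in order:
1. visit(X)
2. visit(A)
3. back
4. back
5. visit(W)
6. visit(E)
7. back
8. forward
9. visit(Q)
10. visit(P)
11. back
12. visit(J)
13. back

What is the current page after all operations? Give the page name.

After 1 (visit(X)): cur=X back=1 fwd=0
After 2 (visit(A)): cur=A back=2 fwd=0
After 3 (back): cur=X back=1 fwd=1
After 4 (back): cur=HOME back=0 fwd=2
After 5 (visit(W)): cur=W back=1 fwd=0
After 6 (visit(E)): cur=E back=2 fwd=0
After 7 (back): cur=W back=1 fwd=1
After 8 (forward): cur=E back=2 fwd=0
After 9 (visit(Q)): cur=Q back=3 fwd=0
After 10 (visit(P)): cur=P back=4 fwd=0
After 11 (back): cur=Q back=3 fwd=1
After 12 (visit(J)): cur=J back=4 fwd=0
After 13 (back): cur=Q back=3 fwd=1

Answer: Q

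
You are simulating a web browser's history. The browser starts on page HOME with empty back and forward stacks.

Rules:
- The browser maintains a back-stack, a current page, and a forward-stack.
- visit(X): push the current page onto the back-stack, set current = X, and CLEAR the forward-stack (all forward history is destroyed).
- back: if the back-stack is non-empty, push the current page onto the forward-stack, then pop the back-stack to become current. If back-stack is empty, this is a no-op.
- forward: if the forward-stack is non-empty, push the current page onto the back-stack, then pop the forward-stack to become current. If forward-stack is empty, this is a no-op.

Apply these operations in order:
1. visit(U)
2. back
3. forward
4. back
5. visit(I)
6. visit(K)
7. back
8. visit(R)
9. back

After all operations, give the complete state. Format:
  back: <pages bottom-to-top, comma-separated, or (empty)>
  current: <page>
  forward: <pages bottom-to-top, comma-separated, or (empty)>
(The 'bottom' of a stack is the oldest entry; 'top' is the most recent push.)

After 1 (visit(U)): cur=U back=1 fwd=0
After 2 (back): cur=HOME back=0 fwd=1
After 3 (forward): cur=U back=1 fwd=0
After 4 (back): cur=HOME back=0 fwd=1
After 5 (visit(I)): cur=I back=1 fwd=0
After 6 (visit(K)): cur=K back=2 fwd=0
After 7 (back): cur=I back=1 fwd=1
After 8 (visit(R)): cur=R back=2 fwd=0
After 9 (back): cur=I back=1 fwd=1

Answer: back: HOME
current: I
forward: R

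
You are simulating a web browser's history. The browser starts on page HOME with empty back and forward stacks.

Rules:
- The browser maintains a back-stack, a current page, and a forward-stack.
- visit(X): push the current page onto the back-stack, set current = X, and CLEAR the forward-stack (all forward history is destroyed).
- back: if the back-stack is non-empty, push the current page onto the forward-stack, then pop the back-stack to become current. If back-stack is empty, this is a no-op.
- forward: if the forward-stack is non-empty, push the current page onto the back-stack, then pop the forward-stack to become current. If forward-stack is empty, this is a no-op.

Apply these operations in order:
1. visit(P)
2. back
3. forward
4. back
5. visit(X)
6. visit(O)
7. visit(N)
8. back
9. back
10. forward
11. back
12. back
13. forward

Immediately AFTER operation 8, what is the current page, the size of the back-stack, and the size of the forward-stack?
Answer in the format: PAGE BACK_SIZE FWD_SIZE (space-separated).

After 1 (visit(P)): cur=P back=1 fwd=0
After 2 (back): cur=HOME back=0 fwd=1
After 3 (forward): cur=P back=1 fwd=0
After 4 (back): cur=HOME back=0 fwd=1
After 5 (visit(X)): cur=X back=1 fwd=0
After 6 (visit(O)): cur=O back=2 fwd=0
After 7 (visit(N)): cur=N back=3 fwd=0
After 8 (back): cur=O back=2 fwd=1

O 2 1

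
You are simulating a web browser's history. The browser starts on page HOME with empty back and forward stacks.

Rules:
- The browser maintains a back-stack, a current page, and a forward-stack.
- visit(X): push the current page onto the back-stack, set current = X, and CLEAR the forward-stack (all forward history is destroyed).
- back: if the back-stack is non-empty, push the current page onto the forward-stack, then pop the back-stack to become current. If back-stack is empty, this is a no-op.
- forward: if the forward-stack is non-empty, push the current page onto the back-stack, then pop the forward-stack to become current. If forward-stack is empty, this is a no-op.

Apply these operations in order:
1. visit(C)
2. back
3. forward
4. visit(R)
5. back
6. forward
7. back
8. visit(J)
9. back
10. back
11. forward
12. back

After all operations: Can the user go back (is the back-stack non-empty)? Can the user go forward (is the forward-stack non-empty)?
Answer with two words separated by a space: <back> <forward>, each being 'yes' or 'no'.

Answer: no yes

Derivation:
After 1 (visit(C)): cur=C back=1 fwd=0
After 2 (back): cur=HOME back=0 fwd=1
After 3 (forward): cur=C back=1 fwd=0
After 4 (visit(R)): cur=R back=2 fwd=0
After 5 (back): cur=C back=1 fwd=1
After 6 (forward): cur=R back=2 fwd=0
After 7 (back): cur=C back=1 fwd=1
After 8 (visit(J)): cur=J back=2 fwd=0
After 9 (back): cur=C back=1 fwd=1
After 10 (back): cur=HOME back=0 fwd=2
After 11 (forward): cur=C back=1 fwd=1
After 12 (back): cur=HOME back=0 fwd=2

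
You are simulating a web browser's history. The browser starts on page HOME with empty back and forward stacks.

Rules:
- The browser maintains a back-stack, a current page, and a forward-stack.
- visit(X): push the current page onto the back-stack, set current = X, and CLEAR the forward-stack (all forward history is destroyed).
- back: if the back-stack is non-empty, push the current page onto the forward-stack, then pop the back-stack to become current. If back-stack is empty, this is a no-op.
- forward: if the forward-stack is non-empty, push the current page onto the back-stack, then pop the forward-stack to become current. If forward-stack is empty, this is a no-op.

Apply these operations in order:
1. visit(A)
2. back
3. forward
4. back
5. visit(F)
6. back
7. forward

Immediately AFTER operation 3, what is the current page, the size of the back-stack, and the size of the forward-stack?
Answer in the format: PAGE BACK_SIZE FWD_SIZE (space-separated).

After 1 (visit(A)): cur=A back=1 fwd=0
After 2 (back): cur=HOME back=0 fwd=1
After 3 (forward): cur=A back=1 fwd=0

A 1 0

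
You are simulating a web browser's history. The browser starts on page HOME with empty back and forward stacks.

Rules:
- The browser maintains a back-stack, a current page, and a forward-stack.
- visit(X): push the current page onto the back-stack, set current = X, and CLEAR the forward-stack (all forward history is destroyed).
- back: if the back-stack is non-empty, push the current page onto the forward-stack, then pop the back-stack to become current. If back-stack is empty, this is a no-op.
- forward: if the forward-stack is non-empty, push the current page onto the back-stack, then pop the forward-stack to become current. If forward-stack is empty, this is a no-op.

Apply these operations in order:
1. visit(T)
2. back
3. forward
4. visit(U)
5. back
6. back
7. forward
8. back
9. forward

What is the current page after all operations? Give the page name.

Answer: T

Derivation:
After 1 (visit(T)): cur=T back=1 fwd=0
After 2 (back): cur=HOME back=0 fwd=1
After 3 (forward): cur=T back=1 fwd=0
After 4 (visit(U)): cur=U back=2 fwd=0
After 5 (back): cur=T back=1 fwd=1
After 6 (back): cur=HOME back=0 fwd=2
After 7 (forward): cur=T back=1 fwd=1
After 8 (back): cur=HOME back=0 fwd=2
After 9 (forward): cur=T back=1 fwd=1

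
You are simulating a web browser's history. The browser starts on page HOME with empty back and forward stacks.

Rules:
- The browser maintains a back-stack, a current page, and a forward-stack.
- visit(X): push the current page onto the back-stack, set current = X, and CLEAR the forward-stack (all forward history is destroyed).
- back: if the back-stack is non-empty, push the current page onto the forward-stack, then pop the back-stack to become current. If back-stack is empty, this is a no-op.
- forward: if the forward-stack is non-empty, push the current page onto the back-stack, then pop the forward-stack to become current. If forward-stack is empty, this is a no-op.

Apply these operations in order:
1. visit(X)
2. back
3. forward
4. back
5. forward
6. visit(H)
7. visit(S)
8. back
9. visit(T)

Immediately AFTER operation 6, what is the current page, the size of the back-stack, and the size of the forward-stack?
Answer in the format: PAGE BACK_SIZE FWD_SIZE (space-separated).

After 1 (visit(X)): cur=X back=1 fwd=0
After 2 (back): cur=HOME back=0 fwd=1
After 3 (forward): cur=X back=1 fwd=0
After 4 (back): cur=HOME back=0 fwd=1
After 5 (forward): cur=X back=1 fwd=0
After 6 (visit(H)): cur=H back=2 fwd=0

H 2 0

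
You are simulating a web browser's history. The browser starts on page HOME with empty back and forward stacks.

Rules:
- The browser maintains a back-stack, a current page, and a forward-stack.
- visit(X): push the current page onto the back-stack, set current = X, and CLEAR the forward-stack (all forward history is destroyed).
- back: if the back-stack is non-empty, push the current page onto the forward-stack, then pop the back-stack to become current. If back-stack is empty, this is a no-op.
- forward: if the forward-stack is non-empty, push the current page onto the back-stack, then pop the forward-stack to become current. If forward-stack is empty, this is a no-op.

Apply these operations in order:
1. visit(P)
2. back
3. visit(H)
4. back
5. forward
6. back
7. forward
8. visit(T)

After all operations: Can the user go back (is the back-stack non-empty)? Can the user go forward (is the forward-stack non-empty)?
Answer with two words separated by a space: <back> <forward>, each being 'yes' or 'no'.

After 1 (visit(P)): cur=P back=1 fwd=0
After 2 (back): cur=HOME back=0 fwd=1
After 3 (visit(H)): cur=H back=1 fwd=0
After 4 (back): cur=HOME back=0 fwd=1
After 5 (forward): cur=H back=1 fwd=0
After 6 (back): cur=HOME back=0 fwd=1
After 7 (forward): cur=H back=1 fwd=0
After 8 (visit(T)): cur=T back=2 fwd=0

Answer: yes no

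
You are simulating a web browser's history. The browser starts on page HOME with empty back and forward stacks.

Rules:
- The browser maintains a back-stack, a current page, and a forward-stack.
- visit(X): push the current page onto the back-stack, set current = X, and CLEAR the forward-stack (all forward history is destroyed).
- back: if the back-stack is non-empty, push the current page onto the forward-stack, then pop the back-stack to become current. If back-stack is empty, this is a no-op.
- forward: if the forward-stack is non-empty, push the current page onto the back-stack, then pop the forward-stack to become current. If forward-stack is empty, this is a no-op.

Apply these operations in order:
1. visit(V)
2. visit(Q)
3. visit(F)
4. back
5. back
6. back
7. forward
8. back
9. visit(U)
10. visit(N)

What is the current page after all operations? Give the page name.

Answer: N

Derivation:
After 1 (visit(V)): cur=V back=1 fwd=0
After 2 (visit(Q)): cur=Q back=2 fwd=0
After 3 (visit(F)): cur=F back=3 fwd=0
After 4 (back): cur=Q back=2 fwd=1
After 5 (back): cur=V back=1 fwd=2
After 6 (back): cur=HOME back=0 fwd=3
After 7 (forward): cur=V back=1 fwd=2
After 8 (back): cur=HOME back=0 fwd=3
After 9 (visit(U)): cur=U back=1 fwd=0
After 10 (visit(N)): cur=N back=2 fwd=0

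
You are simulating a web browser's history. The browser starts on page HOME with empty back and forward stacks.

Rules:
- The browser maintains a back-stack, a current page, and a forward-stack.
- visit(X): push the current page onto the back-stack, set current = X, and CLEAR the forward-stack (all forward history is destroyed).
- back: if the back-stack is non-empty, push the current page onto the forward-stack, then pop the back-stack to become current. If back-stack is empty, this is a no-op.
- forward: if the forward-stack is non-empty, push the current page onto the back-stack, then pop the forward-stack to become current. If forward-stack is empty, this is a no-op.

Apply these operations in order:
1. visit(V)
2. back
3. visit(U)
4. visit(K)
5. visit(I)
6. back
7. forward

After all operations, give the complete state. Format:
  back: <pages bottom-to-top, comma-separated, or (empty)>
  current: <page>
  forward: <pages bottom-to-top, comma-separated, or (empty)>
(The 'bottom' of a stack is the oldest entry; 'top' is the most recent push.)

Answer: back: HOME,U,K
current: I
forward: (empty)

Derivation:
After 1 (visit(V)): cur=V back=1 fwd=0
After 2 (back): cur=HOME back=0 fwd=1
After 3 (visit(U)): cur=U back=1 fwd=0
After 4 (visit(K)): cur=K back=2 fwd=0
After 5 (visit(I)): cur=I back=3 fwd=0
After 6 (back): cur=K back=2 fwd=1
After 7 (forward): cur=I back=3 fwd=0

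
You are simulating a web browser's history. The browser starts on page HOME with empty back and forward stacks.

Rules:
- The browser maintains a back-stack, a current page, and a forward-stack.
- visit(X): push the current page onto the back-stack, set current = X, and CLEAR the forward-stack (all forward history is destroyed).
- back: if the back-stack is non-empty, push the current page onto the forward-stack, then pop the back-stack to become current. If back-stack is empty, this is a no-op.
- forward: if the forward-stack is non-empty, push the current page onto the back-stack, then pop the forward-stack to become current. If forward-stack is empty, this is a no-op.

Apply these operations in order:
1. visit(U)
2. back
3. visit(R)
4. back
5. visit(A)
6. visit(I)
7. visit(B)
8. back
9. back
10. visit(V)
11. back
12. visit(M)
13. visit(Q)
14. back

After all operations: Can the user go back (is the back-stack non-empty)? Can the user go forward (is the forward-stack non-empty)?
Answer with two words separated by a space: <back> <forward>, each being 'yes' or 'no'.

After 1 (visit(U)): cur=U back=1 fwd=0
After 2 (back): cur=HOME back=0 fwd=1
After 3 (visit(R)): cur=R back=1 fwd=0
After 4 (back): cur=HOME back=0 fwd=1
After 5 (visit(A)): cur=A back=1 fwd=0
After 6 (visit(I)): cur=I back=2 fwd=0
After 7 (visit(B)): cur=B back=3 fwd=0
After 8 (back): cur=I back=2 fwd=1
After 9 (back): cur=A back=1 fwd=2
After 10 (visit(V)): cur=V back=2 fwd=0
After 11 (back): cur=A back=1 fwd=1
After 12 (visit(M)): cur=M back=2 fwd=0
After 13 (visit(Q)): cur=Q back=3 fwd=0
After 14 (back): cur=M back=2 fwd=1

Answer: yes yes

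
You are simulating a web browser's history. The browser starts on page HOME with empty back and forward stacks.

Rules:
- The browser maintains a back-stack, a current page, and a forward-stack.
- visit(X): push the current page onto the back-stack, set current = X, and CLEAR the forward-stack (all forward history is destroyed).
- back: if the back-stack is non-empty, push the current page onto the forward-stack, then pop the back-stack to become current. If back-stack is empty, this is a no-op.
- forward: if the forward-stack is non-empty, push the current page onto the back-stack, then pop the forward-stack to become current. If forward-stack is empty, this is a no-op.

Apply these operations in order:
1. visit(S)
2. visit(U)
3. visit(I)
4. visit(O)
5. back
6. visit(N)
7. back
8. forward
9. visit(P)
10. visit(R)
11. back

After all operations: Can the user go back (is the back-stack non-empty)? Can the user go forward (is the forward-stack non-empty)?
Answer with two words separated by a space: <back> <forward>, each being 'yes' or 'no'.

After 1 (visit(S)): cur=S back=1 fwd=0
After 2 (visit(U)): cur=U back=2 fwd=0
After 3 (visit(I)): cur=I back=3 fwd=0
After 4 (visit(O)): cur=O back=4 fwd=0
After 5 (back): cur=I back=3 fwd=1
After 6 (visit(N)): cur=N back=4 fwd=0
After 7 (back): cur=I back=3 fwd=1
After 8 (forward): cur=N back=4 fwd=0
After 9 (visit(P)): cur=P back=5 fwd=0
After 10 (visit(R)): cur=R back=6 fwd=0
After 11 (back): cur=P back=5 fwd=1

Answer: yes yes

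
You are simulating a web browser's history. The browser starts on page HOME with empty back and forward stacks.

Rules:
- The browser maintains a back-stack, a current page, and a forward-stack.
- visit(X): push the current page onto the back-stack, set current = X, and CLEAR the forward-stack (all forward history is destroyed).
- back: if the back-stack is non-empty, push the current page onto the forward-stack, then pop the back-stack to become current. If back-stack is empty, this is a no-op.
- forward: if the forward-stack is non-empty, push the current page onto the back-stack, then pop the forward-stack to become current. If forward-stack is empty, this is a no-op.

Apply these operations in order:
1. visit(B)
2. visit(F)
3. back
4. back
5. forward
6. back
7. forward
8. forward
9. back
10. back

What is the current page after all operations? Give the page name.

Answer: HOME

Derivation:
After 1 (visit(B)): cur=B back=1 fwd=0
After 2 (visit(F)): cur=F back=2 fwd=0
After 3 (back): cur=B back=1 fwd=1
After 4 (back): cur=HOME back=0 fwd=2
After 5 (forward): cur=B back=1 fwd=1
After 6 (back): cur=HOME back=0 fwd=2
After 7 (forward): cur=B back=1 fwd=1
After 8 (forward): cur=F back=2 fwd=0
After 9 (back): cur=B back=1 fwd=1
After 10 (back): cur=HOME back=0 fwd=2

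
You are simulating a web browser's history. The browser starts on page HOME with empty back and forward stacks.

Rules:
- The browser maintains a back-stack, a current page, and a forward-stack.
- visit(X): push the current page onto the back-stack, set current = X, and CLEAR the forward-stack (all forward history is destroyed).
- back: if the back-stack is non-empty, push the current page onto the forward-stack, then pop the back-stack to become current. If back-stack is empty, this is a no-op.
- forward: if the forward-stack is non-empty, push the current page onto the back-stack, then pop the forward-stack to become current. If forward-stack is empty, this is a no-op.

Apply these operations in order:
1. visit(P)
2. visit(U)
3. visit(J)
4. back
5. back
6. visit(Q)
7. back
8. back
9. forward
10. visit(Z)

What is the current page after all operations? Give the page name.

After 1 (visit(P)): cur=P back=1 fwd=0
After 2 (visit(U)): cur=U back=2 fwd=0
After 3 (visit(J)): cur=J back=3 fwd=0
After 4 (back): cur=U back=2 fwd=1
After 5 (back): cur=P back=1 fwd=2
After 6 (visit(Q)): cur=Q back=2 fwd=0
After 7 (back): cur=P back=1 fwd=1
After 8 (back): cur=HOME back=0 fwd=2
After 9 (forward): cur=P back=1 fwd=1
After 10 (visit(Z)): cur=Z back=2 fwd=0

Answer: Z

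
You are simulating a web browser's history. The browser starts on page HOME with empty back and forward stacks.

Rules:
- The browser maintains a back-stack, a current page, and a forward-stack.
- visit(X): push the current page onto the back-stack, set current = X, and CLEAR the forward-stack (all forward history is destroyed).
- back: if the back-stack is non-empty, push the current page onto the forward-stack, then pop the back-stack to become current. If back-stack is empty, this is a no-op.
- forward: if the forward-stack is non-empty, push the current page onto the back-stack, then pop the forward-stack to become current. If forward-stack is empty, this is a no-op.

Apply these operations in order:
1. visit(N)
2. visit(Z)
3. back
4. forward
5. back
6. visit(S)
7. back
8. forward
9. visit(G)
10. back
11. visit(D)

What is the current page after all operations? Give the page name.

After 1 (visit(N)): cur=N back=1 fwd=0
After 2 (visit(Z)): cur=Z back=2 fwd=0
After 3 (back): cur=N back=1 fwd=1
After 4 (forward): cur=Z back=2 fwd=0
After 5 (back): cur=N back=1 fwd=1
After 6 (visit(S)): cur=S back=2 fwd=0
After 7 (back): cur=N back=1 fwd=1
After 8 (forward): cur=S back=2 fwd=0
After 9 (visit(G)): cur=G back=3 fwd=0
After 10 (back): cur=S back=2 fwd=1
After 11 (visit(D)): cur=D back=3 fwd=0

Answer: D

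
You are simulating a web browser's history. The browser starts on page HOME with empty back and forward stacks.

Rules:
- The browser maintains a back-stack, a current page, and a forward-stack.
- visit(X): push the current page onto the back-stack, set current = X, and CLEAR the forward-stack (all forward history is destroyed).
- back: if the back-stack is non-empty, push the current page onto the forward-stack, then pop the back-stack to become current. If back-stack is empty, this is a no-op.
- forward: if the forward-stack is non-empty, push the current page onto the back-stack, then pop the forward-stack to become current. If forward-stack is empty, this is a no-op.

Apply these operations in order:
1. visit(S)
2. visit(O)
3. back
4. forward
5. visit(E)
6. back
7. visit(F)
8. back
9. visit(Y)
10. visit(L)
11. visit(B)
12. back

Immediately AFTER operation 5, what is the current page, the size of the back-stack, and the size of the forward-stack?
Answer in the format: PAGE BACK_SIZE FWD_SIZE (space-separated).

After 1 (visit(S)): cur=S back=1 fwd=0
After 2 (visit(O)): cur=O back=2 fwd=0
After 3 (back): cur=S back=1 fwd=1
After 4 (forward): cur=O back=2 fwd=0
After 5 (visit(E)): cur=E back=3 fwd=0

E 3 0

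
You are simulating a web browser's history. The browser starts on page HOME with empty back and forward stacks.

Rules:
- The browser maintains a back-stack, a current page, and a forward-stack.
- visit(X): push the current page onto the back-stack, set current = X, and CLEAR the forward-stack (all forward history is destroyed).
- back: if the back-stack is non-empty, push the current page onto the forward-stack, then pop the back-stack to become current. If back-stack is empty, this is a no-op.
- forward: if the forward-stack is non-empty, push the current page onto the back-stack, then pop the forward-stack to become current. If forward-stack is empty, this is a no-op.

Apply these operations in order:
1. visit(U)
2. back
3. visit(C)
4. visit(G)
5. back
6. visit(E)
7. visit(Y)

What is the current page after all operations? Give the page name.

After 1 (visit(U)): cur=U back=1 fwd=0
After 2 (back): cur=HOME back=0 fwd=1
After 3 (visit(C)): cur=C back=1 fwd=0
After 4 (visit(G)): cur=G back=2 fwd=0
After 5 (back): cur=C back=1 fwd=1
After 6 (visit(E)): cur=E back=2 fwd=0
After 7 (visit(Y)): cur=Y back=3 fwd=0

Answer: Y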